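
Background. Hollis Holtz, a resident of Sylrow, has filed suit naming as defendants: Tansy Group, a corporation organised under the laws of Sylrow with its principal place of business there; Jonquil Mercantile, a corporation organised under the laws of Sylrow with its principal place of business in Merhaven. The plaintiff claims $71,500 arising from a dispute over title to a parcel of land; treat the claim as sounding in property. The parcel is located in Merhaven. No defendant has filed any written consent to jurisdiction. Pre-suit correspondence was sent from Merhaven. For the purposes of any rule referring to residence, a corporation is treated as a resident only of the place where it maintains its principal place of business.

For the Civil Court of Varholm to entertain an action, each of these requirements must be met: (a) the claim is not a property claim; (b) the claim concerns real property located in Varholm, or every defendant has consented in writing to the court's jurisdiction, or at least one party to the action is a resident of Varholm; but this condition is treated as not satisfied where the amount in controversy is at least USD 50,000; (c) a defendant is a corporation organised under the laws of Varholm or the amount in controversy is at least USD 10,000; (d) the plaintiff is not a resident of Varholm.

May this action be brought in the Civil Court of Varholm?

The Civil Court of Varholm:
  (a) The claim is a property claim. Not satisfied.
  (b) The property lies in Merhaven, not Varholm; no such written consent has been filed; no party resides in Varholm — none of the alternatives is met. Condition not met.
  (c) The amount in controversy is USD 71,500, which meets the $10,000 floor, so one alternative holds. Met.
  (d) The plaintiff resides in Sylrow, which is not Varholm. Condition met.
  → No jurisdiction.

No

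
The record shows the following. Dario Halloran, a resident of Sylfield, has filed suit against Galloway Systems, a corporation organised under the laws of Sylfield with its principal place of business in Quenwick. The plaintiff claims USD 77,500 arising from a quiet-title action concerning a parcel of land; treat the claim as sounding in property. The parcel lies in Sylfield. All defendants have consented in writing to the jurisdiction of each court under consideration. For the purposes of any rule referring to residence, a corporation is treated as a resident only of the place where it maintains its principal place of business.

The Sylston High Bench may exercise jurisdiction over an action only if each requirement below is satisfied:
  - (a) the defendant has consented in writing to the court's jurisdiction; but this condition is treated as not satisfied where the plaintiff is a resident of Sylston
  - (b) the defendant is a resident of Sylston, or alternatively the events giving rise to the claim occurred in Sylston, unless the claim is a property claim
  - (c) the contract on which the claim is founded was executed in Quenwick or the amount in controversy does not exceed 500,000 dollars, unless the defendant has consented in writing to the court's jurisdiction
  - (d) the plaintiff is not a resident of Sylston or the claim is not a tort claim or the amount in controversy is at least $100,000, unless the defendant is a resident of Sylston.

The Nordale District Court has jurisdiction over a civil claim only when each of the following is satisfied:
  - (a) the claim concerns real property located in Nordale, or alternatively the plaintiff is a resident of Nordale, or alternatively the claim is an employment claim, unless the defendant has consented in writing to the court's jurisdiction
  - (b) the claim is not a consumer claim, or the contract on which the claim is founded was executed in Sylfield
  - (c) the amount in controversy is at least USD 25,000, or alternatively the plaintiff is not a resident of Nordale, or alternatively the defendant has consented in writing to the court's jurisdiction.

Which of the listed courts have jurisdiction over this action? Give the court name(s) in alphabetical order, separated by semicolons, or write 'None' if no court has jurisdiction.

The Sylston High Bench:
  (a) Every defendant has filed written consent. The exception is not triggered, since the plaintiff resides in Sylfield, not Sylston. Met.
  (b) The defendant resides in Quenwick, not Sylston; the operative events occurred in Sylfield, not Sylston — no alternative holds. However, the claim is a property claim, so the 'unless' proviso supplies this condition. Met.
  (c) The amount in controversy is $77,500, within the $500,000 ceiling, so this disjunct is met. Satisfied.
  (d) The plaintiff resides in Sylfield, which is not Sylston, which satisfies one of the alternatives. Satisfied.
  → The court has jurisdiction.
The Nordale District Court:
  (a) The property lies in Sylfield, not Nordale; the plaintiff resides in Sylfield, not Nordale; the claim is a property claim, not an employment claim — no alternative holds. But every defendant has filed written consent, and the 'unless' clause therefore excuses the requirement. Condition met.
  (b) The claim is a property claim, not a consumer claim, so one alternative holds. Satisfied.
  (c) The amount in controversy is 77,500 dollars, which meets the 25,000 dollars floor — that alternative is enough. Satisfied.
  → Every requirement is satisfied — jurisdiction.

the Nordale District Court; the Sylston High Bench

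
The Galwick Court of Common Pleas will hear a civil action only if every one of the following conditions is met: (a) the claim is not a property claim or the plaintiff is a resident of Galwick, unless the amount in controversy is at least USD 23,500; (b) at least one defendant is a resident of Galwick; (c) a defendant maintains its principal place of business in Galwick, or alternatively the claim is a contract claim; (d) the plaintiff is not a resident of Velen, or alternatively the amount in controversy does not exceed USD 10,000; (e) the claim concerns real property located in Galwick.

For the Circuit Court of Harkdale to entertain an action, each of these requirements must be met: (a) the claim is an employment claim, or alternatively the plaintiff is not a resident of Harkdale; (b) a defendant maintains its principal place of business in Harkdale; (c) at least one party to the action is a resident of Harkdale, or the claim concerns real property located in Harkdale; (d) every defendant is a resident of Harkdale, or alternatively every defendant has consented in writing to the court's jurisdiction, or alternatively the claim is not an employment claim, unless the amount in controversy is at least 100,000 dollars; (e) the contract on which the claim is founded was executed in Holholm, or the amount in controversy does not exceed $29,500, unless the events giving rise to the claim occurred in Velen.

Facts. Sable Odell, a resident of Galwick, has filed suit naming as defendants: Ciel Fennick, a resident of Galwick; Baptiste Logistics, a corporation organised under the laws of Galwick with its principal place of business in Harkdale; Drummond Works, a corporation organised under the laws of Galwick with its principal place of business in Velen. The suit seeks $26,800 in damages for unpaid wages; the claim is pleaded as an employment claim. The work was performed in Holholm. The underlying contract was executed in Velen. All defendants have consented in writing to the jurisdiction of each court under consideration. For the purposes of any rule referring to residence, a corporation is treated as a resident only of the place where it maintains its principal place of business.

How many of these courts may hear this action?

1

The Galwick Court of Common Pleas:
  (a) The claim is an employment claim, not a property claim, so this disjunct is met. Satisfied.
  (b) Ciel Fennick resides in Galwick. Condition met.
  (c) The corporate defendant(s) have their principal place of business in Harkdale, Velen, not Galwick; the claim is an employment claim, not a contract claim — none of the alternatives is met. Condition not met.
  (d) The plaintiff resides in Galwick, which is not Velen, so one alternative holds. Condition met.
  (e) The claim does not concern real property. Not met.
  → Not every requirement is met — no jurisdiction.
The Circuit Court of Harkdale:
  (a) The claim is an employment claim — that alternative is enough. Condition met.
  (b) Baptiste Logistics has its principal place of business in Harkdale. Met.
  (c) Baptiste Logistics resides in Harkdale, so this disjunct is met. Satisfied.
  (d) Every defendant has filed written consent, so this disjunct is met. Condition met.
  (e) The amount in controversy is 26,800 dollars, within the USD 29,500 ceiling — that alternative is enough. Met.
  → The court has jurisdiction.
Courts with jurisdiction: the Circuit Court of Harkdale — 1 in total.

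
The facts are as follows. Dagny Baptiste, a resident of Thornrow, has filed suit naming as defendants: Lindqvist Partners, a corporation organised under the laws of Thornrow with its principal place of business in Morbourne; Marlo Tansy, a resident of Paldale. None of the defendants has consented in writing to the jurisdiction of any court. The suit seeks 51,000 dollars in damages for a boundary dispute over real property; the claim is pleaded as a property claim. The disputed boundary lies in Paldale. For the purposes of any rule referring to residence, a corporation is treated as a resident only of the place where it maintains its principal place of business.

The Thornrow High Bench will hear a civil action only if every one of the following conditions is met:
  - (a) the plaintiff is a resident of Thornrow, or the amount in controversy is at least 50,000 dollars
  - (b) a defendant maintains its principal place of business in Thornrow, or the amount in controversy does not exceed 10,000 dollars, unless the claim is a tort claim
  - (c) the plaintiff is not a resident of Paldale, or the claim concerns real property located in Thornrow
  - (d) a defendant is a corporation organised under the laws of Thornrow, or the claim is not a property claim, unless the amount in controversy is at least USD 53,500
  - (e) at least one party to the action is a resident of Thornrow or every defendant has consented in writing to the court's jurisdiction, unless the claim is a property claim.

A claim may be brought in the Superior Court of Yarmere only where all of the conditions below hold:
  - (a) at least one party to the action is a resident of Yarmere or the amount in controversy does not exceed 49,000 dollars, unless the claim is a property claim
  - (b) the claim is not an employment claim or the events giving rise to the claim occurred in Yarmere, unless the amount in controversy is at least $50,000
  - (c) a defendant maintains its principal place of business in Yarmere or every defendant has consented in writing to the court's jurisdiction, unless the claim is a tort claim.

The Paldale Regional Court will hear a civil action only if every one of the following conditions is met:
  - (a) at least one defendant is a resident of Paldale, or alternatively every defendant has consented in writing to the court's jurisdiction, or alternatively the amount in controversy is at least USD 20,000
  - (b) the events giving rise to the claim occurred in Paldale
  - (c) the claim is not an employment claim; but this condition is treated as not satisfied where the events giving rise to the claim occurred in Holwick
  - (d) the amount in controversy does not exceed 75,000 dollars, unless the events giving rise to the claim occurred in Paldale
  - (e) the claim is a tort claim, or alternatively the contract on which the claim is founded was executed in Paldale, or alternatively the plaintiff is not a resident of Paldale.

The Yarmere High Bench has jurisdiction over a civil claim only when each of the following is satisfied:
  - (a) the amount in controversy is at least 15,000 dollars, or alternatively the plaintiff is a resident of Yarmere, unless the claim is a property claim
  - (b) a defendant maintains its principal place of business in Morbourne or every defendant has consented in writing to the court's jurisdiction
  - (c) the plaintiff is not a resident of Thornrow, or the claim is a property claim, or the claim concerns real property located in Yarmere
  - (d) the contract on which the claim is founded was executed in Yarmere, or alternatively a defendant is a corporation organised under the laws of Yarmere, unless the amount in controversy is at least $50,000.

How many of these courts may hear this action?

2

The Thornrow High Bench:
  (a) The plaintiff resides in Thornrow, so this disjunct is met. Met.
  (b) The corporate defendant(s) have their principal place of business in Morbourne, not Thornrow; the amount in controversy is $51,000, above the $10,000 ceiling — none of the alternatives is met. And the claim is a property claim, not a tort claim, so the proviso does not save it. Fails.
  (c) The plaintiff resides in Thornrow, which is not Paldale, which satisfies one of the alternatives. Met.
  (d) Lindqvist Partners is organised under the laws of Thornrow, which satisfies one of the alternatives. Satisfied.
  (e) Dagny Baptiste resides in Thornrow — that alternative is enough. Met.
  → The court lacks jurisdiction.
The Superior Court of Yarmere:
  (a) No party resides in Yarmere; the amount in controversy is USD 51,000, above the $49,000 ceiling — none of the alternatives is met. But the claim is a property claim, and the 'unless' clause therefore excuses the requirement. Condition met.
  (b) The claim is a property claim, not an employment claim, so this disjunct is met. Condition met.
  (c) The corporate defendant(s) have their principal place of business in Morbourne, not Yarmere; no such written consent has been filed — none of the alternatives is met. And the claim is a property claim, not a tort claim, so the proviso does not save it. Not satisfied.
  → At least one condition fails; no jurisdiction.
The Paldale Regional Court:
  (a) Marlo Tansy resides in Paldale, so this disjunct is met. Satisfied.
  (b) The operative events occurred in Paldale. Met.
  (c) The claim is a property claim, not an employment claim. And the carve-out is inapplicable — the operative events occurred in Paldale, not Holwick. Condition met.
  (d) The amount in controversy is USD 51,000, within the $75,000 ceiling. Met.
  (e) The plaintiff resides in Thornrow, which is not Paldale — that alternative is enough. Satisfied.
  → The court has jurisdiction.
The Yarmere High Bench:
  (a) The amount in controversy is USD 51,000, which meets the USD 15,000 floor, so this disjunct is met. Satisfied.
  (b) Lindqvist Partners has its principal place of business in Morbourne, so this disjunct is met. Condition met.
  (c) The claim is a property claim, which satisfies one of the alternatives. Met.
  (d) No contract (and hence no place of execution) is alleged; the corporate defendant(s) are organised in Thornrow, not Yarmere — no alternative holds. However, the amount in controversy is USD 51,000, which meets the 50,000 dollars floor, so the 'unless' proviso supplies this condition. Met.
  → All conditions met; jurisdiction exists.
Courts with jurisdiction: the Paldale Regional Court, the Yarmere High Bench — 2 in total.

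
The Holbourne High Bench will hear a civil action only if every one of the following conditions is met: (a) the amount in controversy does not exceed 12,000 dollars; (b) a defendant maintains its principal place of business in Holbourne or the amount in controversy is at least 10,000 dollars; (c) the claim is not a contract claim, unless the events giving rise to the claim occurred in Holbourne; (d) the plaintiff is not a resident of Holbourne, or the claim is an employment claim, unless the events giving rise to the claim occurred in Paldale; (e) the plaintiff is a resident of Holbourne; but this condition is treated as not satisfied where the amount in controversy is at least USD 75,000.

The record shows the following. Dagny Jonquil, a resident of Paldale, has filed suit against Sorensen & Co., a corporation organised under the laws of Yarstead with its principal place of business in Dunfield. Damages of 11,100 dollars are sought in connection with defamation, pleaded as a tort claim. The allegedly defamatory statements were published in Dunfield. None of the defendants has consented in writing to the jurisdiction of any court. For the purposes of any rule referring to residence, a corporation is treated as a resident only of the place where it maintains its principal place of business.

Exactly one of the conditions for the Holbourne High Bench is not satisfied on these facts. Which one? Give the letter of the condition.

The Holbourne High Bench:
  (a) The amount in controversy is 11,100 dollars, within the USD 12,000 ceiling. Met.
  (b) The amount in controversy is 11,100 dollars, which meets the USD 10,000 floor, so one alternative holds. Condition met.
  (c) The claim is a tort claim, not a contract claim. Met.
  (d) The plaintiff resides in Paldale, which is not Holbourne, so this disjunct is met. Met.
  (e) The plaintiff resides in Paldale, not Holbourne. Not met.
Only condition (e) fails.

(e)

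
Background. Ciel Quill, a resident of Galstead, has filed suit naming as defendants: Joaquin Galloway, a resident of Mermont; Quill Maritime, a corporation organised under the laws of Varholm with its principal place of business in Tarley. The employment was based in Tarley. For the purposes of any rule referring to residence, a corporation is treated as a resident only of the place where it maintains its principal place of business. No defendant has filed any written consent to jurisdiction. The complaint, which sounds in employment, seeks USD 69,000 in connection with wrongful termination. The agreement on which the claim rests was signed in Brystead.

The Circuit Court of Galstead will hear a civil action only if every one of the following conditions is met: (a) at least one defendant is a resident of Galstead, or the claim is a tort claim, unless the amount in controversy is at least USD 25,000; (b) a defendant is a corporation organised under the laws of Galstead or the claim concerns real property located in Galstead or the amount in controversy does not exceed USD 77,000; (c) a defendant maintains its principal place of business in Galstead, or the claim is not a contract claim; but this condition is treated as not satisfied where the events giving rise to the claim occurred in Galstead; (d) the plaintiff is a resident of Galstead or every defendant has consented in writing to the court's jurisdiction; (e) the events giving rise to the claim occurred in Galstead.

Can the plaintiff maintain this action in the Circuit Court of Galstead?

The Circuit Court of Galstead:
  (a) No defendant resides in Galstead (they reside in Mermont, Tarley); the claim is an employment claim, not a tort claim — no alternative holds. The proviso rescues it, though: the amount in controversy is 69,000 dollars, which meets the $25,000 floor. Met.
  (b) The amount in controversy is $69,000, within the 77,000 dollars ceiling, which satisfies one of the alternatives. Met.
  (c) The claim is an employment claim, not a contract claim, which satisfies one of the alternatives. The carve-out does not apply: the operative events occurred in Tarley, not Galstead. Met.
  (d) The plaintiff resides in Galstead, which satisfies one of the alternatives. Satisfied.
  (e) The operative events occurred in Tarley, not Galstead. Condition not met.
  → Not every requirement is met — no jurisdiction.

No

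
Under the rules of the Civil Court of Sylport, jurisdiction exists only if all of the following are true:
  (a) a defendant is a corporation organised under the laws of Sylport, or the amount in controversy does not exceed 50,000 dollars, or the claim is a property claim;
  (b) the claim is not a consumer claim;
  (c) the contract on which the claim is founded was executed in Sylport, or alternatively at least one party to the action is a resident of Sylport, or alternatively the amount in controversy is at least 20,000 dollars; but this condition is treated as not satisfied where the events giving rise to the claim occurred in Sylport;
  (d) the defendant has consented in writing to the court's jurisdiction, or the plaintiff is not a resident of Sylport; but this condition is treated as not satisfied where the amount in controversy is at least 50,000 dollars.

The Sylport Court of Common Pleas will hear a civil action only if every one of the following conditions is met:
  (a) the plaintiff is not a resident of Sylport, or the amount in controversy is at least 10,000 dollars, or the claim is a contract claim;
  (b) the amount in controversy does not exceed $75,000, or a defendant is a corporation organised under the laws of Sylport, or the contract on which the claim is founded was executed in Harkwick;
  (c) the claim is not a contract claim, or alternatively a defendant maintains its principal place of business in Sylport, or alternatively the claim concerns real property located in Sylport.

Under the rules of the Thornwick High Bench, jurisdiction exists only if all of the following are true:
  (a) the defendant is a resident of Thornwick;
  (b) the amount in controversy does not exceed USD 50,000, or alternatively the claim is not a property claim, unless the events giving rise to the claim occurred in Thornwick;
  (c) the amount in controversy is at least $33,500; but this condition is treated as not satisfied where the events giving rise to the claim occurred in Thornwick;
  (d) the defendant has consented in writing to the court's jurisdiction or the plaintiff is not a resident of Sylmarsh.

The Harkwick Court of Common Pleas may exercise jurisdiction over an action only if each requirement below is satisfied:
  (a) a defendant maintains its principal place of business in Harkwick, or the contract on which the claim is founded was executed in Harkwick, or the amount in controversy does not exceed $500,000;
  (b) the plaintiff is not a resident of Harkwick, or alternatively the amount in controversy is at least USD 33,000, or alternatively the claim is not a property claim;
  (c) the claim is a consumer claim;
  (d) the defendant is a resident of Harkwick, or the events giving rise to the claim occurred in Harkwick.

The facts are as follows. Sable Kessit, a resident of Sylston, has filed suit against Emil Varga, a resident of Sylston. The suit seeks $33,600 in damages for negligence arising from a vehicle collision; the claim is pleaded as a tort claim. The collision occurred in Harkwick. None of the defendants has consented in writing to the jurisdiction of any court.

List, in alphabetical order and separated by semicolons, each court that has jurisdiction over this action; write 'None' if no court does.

The Civil Court of Sylport:
  (a) The amount in controversy is 33,600 dollars, within the $50,000 ceiling, so one alternative holds. Condition met.
  (b) The claim is a tort claim, not a consumer claim. Satisfied.
  (c) The amount in controversy is 33,600 dollars, which meets the 20,000 dollars floor, which satisfies one of the alternatives. And the carve-out is inapplicable — the operative events occurred in Harkwick, not Sylport. Condition met.
  (d) The plaintiff resides in Sylston, which is not Sylport, so one alternative holds. And the carve-out is inapplicable — the amount in controversy is $33,600, below the USD 50,000 floor. Met.
  → All conditions met; jurisdiction exists.
The Sylport Court of Common Pleas:
  (a) The plaintiff resides in Sylston, which is not Sylport — that alternative is enough. Met.
  (b) The amount in controversy is $33,600, within the $75,000 ceiling, so this disjunct is met. Met.
  (c) The claim is a tort claim, not a contract claim, so this disjunct is met. Condition met.
  → All conditions met; jurisdiction exists.
The Thornwick High Bench:
  (a) The defendant resides in Sylston, not Thornwick. Condition not met.
  (b) The amount in controversy is $33,600, within the 50,000 dollars ceiling — that alternative is enough. Condition met.
  (c) The amount in controversy is 33,600 dollars, which meets the $33,500 floor. The exception is not triggered, since the operative events occurred in Harkwick, not Thornwick. Satisfied.
  (d) The plaintiff resides in Sylston, which is not Sylmarsh, so one alternative holds. Condition met.
  → Not every requirement is met — no jurisdiction.
The Harkwick Court of Common Pleas:
  (a) The amount in controversy is 33,600 dollars, within the $500,000 ceiling, which satisfies one of the alternatives. Met.
  (b) The plaintiff resides in Sylston, which is not Harkwick, so one alternative holds. Satisfied.
  (c) The claim is a tort claim, not a consumer claim. Not satisfied.
  (d) The operative events occurred in Harkwick, so one alternative holds. Met.
  → Not every requirement is met — no jurisdiction.

the Civil Court of Sylport; the Sylport Court of Common Pleas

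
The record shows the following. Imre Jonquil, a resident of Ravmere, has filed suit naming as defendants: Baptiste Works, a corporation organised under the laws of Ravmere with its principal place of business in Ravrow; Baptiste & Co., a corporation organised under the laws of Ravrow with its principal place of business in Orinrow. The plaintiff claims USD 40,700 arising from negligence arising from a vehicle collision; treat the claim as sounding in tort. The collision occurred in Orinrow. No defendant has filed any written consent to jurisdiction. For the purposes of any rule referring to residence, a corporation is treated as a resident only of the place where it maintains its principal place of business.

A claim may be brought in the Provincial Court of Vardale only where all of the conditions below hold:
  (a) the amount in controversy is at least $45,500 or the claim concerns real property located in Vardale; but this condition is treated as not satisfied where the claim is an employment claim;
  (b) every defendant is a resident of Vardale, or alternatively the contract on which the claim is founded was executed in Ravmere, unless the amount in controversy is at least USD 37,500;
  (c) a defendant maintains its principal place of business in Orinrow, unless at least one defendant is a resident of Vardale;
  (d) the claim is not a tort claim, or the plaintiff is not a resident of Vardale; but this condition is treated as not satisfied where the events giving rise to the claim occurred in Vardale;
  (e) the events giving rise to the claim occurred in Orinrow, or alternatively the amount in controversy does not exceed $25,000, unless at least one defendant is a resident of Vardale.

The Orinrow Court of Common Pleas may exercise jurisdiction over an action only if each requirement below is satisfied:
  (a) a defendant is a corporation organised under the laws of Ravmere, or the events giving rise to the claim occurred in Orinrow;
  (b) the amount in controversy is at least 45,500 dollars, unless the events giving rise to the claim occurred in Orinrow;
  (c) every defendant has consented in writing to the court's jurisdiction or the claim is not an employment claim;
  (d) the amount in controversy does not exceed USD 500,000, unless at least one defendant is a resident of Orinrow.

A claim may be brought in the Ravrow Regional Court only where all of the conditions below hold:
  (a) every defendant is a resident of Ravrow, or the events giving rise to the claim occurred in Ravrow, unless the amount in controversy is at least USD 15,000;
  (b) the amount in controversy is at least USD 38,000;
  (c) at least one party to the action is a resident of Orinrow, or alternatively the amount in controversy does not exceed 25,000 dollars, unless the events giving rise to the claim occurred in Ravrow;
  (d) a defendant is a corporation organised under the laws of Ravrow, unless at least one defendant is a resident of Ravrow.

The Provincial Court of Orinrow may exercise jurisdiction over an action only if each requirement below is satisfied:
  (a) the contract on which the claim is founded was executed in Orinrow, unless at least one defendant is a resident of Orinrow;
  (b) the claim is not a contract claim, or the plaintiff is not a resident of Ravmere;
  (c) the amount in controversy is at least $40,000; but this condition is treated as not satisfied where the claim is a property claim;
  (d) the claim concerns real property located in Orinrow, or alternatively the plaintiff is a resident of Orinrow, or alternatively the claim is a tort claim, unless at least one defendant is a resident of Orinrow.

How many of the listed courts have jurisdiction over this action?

The Provincial Court of Vardale:
  (a) The amount in controversy is 40,700 dollars, below the 45,500 dollars floor; the claim does not concern real property — no alternative holds. Fails.
  (b) The defendants reside as follows — Baptiste Works in Ravrow, Baptiste & Co. in Orinrow — not all in Vardale; no contract (and hence no place of execution) is alleged — every alternative fails. The proviso rescues it, though: the amount in controversy is USD 40,700, which meets the 37,500 dollars floor. Satisfied.
  (c) Baptiste & Co. has its principal place of business in Orinrow. Condition met.
  (d) The plaintiff resides in Ravmere, which is not Vardale — that alternative is enough. And the carve-out is inapplicable — the operative events occurred in Orinrow, not Vardale. Satisfied.
  (e) The operative events occurred in Orinrow, so one alternative holds. Condition met.
  → No jurisdiction.
The Orinrow Court of Common Pleas:
  (a) Baptiste Works is organised under the laws of Ravmere, which satisfies one of the alternatives. Satisfied.
  (b) The amount in controversy is 40,700 dollars, below the USD 45,500 floor. But the operative events occurred in Orinrow, and the 'unless' clause therefore excuses the requirement. Met.
  (c) The claim is a tort claim, not an employment claim, so this disjunct is met. Satisfied.
  (d) The amount in controversy is $40,700, within the 500,000 dollars ceiling. Met.
  → Every requirement is satisfied — jurisdiction.
The Ravrow Regional Court:
  (a) The defendants reside as follows — Baptiste Works in Ravrow, Baptiste & Co. in Orinrow — not all in Ravrow; the operative events occurred in Orinrow, not Ravrow — no alternative holds. The proviso rescues it, though: the amount in controversy is $40,700, which meets the USD 15,000 floor. Met.
  (b) The amount in controversy is $40,700, which meets the 38,000 dollars floor. Satisfied.
  (c) Baptiste & Co. resides in Orinrow, so this disjunct is met. Satisfied.
  (d) Baptiste & Co. is organised under the laws of Ravrow. Satisfied.
  → The court has jurisdiction.
The Provincial Court of Orinrow:
  (a) No contract (and hence no place of execution) is alleged. But Baptiste & Co. resides in Orinrow, and the 'unless' clause therefore excuses the requirement. Condition met.
  (b) The claim is a tort claim, not a contract claim, so this disjunct is met. Condition met.
  (c) The amount in controversy is $40,700, which meets the $40,000 floor. And the carve-out is inapplicable — the claim is a tort claim, not a property claim. Satisfied.
  (d) The claim is a tort claim, which satisfies one of the alternatives. Satisfied.
  → Jurisdiction lies.
Courts with jurisdiction: the Orinrow Court of Common Pleas, the Ravrow Regional Court, the Provincial Court of Orinrow — 3 in total.

3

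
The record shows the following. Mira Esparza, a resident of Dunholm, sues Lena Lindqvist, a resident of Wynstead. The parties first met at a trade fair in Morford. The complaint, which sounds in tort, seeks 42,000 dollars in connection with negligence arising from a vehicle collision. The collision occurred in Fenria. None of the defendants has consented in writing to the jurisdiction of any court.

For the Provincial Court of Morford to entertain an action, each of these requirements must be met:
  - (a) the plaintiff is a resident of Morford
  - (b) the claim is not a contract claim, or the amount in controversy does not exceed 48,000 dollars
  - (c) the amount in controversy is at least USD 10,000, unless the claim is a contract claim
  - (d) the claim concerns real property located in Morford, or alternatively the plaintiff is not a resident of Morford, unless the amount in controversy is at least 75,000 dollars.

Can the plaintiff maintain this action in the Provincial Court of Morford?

The Provincial Court of Morford:
  (a) The plaintiff resides in Dunholm, not Morford. Not met.
  (b) The claim is a tort claim, not a contract claim, so one alternative holds. Satisfied.
  (c) The amount in controversy is USD 42,000, which meets the USD 10,000 floor. Condition met.
  (d) The plaintiff resides in Dunholm, which is not Morford, so one alternative holds. Condition met.
  → Not every requirement is met — no jurisdiction.

No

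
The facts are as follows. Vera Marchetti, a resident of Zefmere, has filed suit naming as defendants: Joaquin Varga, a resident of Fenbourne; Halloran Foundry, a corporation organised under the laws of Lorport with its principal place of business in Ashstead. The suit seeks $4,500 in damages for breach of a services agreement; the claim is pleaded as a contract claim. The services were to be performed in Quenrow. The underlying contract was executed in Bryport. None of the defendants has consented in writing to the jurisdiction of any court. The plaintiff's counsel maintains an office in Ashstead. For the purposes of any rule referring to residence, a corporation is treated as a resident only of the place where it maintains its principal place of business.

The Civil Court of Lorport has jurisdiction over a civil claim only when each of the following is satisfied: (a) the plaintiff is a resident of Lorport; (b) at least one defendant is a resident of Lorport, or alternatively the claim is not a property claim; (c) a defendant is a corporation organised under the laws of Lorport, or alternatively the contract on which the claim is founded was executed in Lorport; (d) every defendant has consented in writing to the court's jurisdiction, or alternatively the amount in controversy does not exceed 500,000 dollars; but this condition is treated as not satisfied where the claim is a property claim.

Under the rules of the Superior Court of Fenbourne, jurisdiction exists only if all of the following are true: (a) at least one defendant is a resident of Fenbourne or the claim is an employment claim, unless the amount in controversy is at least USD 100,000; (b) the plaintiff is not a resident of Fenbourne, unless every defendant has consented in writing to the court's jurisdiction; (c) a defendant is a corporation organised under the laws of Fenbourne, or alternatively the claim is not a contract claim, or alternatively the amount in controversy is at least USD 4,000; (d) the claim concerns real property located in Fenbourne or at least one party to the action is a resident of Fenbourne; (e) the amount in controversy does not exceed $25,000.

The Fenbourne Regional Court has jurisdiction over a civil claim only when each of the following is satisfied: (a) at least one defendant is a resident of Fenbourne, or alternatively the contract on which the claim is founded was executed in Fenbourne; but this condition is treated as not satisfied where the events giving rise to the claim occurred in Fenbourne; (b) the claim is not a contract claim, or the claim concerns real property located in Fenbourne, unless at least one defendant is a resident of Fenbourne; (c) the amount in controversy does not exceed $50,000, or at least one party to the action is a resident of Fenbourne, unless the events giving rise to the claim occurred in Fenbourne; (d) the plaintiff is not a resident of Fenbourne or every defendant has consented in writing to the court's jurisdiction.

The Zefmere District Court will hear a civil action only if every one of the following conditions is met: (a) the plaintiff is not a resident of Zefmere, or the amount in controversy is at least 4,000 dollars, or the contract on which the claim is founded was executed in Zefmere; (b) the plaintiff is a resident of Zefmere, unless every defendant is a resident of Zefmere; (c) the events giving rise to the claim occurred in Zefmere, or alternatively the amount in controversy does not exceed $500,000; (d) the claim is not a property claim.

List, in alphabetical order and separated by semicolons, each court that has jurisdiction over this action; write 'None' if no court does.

The Civil Court of Lorport:
  (a) The plaintiff resides in Zefmere, not Lorport. Not satisfied.
  (b) The claim is a contract claim, not a property claim, so this disjunct is met. Condition met.
  (c) Halloran Foundry is organised under the laws of Lorport, so one alternative holds. Met.
  (d) The amount in controversy is $4,500, within the $500,000 ceiling, so one alternative holds. The carve-out does not apply: the claim is a contract claim, not a property claim. Satisfied.
  → At least one condition fails; no jurisdiction.
The Superior Court of Fenbourne:
  (a) Joaquin Varga resides in Fenbourne, so this disjunct is met. Satisfied.
  (b) The plaintiff resides in Zefmere, which is not Fenbourne. Satisfied.
  (c) The amount in controversy is 4,500 dollars, which meets the $4,000 floor, so this disjunct is met. Satisfied.
  (d) Joaquin Varga resides in Fenbourne, which satisfies one of the alternatives. Met.
  (e) The amount in controversy is USD 4,500, within the USD 25,000 ceiling. Satisfied.
  → All conditions met; jurisdiction exists.
The Fenbourne Regional Court:
  (a) Joaquin Varga resides in Fenbourne, which satisfies one of the alternatives. And the carve-out is inapplicable — the operative events occurred in Quenrow, not Fenbourne. Satisfied.
  (b) The claim is a contract claim; the claim does not concern real property — no alternative holds. However, Joaquin Varga resides in Fenbourne, so the 'unless' proviso supplies this condition. Condition met.
  (c) The amount in controversy is 4,500 dollars, within the USD 50,000 ceiling, so this disjunct is met. Condition met.
  (d) The plaintiff resides in Zefmere, which is not Fenbourne — that alternative is enough. Condition met.
  → Every requirement is satisfied — jurisdiction.
The Zefmere District Court:
  (a) The amount in controversy is USD 4,500, which meets the USD 4,000 floor, so this disjunct is met. Condition met.
  (b) The plaintiff resides in Zefmere. Satisfied.
  (c) The amount in controversy is USD 4,500, within the $500,000 ceiling, which satisfies one of the alternatives. Satisfied.
  (d) The claim is a contract claim, not a property claim. Condition met.
  → All conditions met; jurisdiction exists.

the Fenbourne Regional Court; the Superior Court of Fenbourne; the Zefmere District Court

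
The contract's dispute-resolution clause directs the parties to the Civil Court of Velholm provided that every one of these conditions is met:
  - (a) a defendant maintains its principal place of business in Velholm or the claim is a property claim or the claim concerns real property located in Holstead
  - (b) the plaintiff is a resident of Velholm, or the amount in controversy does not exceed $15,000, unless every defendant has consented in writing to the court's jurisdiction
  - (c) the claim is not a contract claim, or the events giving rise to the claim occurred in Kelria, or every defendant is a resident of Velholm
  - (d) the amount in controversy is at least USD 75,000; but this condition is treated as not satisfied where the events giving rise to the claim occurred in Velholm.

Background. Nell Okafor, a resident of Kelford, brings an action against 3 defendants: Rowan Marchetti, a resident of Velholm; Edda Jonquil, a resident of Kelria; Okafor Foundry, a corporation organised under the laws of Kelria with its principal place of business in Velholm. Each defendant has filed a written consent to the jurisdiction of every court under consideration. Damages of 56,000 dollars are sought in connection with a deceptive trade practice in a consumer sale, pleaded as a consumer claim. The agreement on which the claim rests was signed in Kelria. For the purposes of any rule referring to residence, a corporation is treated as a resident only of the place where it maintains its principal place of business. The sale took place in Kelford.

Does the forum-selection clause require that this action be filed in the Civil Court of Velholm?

The Civil Court of Velholm:
  (a) Okafor Foundry has its principal place of business in Velholm, so this disjunct is met. Condition met.
  (b) The plaintiff resides in Kelford, not Velholm; the amount in controversy is USD 56,000, above the $15,000 ceiling — every alternative fails. But every defendant has filed written consent, and the 'unless' clause therefore excuses the requirement. Satisfied.
  (c) The claim is a consumer claim, not a contract claim — that alternative is enough. Satisfied.
  (d) The amount in controversy is USD 56,000, below the $75,000 floor. Not satisfied.
  → Forum clause is not triggered.

No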